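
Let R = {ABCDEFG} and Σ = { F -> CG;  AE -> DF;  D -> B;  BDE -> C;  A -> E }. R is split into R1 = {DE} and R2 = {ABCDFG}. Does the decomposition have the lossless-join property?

Common attributes: R1 ∩ R2 = {D}.
Closure of {D}: D → B applies, adding B. So (D)⁺ = {BD}.
The closure contains neither all of R1 = {DE} nor all of R2 = {ABCDFG}, so the common attributes are not a superkey of either fragment. The join is lossy.

No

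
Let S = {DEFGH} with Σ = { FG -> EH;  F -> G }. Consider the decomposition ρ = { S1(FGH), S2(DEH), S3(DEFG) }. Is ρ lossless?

Chase test. Columns are DEFGH; row i has aⱼ where attribute j ∈ Si, else bᵢⱼ.
Initial tableau (one row per fragment):
  row 1: b11 b12 a3 a4 a5
  row 2: a1 a2 b23 b24 a5
  row 3: a1 a2 a3 a4 b35
Rows 1 and 3 agree on FG; apply FG→EH and equate their EH entries.
Row 3 is now all distinguished symbols — the join is lossless.

Yes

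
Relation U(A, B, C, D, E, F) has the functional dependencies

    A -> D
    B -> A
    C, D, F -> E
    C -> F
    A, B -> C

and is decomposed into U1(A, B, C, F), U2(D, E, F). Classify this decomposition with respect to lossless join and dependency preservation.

lossy and not dependency-preserving

Lossless test: (F)⁺ = {F}, which is a superkey of neither fragment — lossy.
Dependency preservation: the restricted closure of {A} across the fragments never reaches {D}, so A → D cannot be enforced without a join — not preserved.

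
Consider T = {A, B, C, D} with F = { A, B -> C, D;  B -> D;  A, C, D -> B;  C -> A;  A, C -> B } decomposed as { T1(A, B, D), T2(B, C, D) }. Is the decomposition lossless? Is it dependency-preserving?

lossy and not dependency-preserving

Lossless test: (B, D)⁺ = {B, D}, which is a superkey of neither fragment — lossy.
Dependency preservation: the restricted closure of {A, B} across the fragments never reaches {C, D}, so A, B → C, D cannot be enforced without a join — not preserved.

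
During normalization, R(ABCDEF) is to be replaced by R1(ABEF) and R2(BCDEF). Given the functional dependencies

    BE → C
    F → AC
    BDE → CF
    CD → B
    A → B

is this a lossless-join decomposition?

Yes

Common attributes: R1 ∩ R2 = {BEF}.
Closure of {BEF}: BE → C applies, adding C; F → AC applies, adding A. So (BEF)⁺ = {ABCEF}.
This closure contains every attribute of R1, so R1 ∩ R2 → R1. The join is lossless.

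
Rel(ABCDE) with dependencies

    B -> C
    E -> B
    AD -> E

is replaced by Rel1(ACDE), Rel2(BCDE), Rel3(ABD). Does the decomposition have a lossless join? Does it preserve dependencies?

Lossless test (chase): Rows 2 and 3 agree on B; apply B→C and equate their C entries. Rows 1 and 2 agree on E; apply E→B and equate their B entries. Rows 1 and 3 agree on AD; apply AD→E and equate their E entries. Row 1 is now all distinguished symbols — the join is lossless.
Dependency preservation: every FD's attributes lie within a single fragment, so each can be enforced locally — preserved.

lossless and dependency-preserving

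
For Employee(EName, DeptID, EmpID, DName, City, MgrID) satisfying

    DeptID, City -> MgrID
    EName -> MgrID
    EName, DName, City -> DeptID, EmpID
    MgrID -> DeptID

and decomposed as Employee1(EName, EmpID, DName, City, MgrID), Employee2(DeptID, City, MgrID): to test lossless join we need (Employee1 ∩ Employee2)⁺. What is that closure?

DeptID, City, MgrID

Employee1 ∩ Employee2 = {City, MgrID}.
MgrID → DeptID applies, adding DeptID
Closure: {DeptID, City, MgrID}.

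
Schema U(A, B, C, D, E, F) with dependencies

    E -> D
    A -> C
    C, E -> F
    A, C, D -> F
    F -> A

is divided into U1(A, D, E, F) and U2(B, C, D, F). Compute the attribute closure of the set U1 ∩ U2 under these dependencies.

A, C, D, F

U1 ∩ U2 = {D, F}.
F → A applies, adding A
A → C applies, adding C
Closure: {A, C, D, F}.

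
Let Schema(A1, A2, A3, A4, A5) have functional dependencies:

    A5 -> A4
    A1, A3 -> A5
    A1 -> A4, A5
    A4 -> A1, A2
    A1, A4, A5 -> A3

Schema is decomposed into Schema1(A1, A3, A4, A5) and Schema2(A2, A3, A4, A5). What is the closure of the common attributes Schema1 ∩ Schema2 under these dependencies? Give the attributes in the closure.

A1, A2, A3, A4, A5

Schema1 ∩ Schema2 = {A3, A4, A5}.
A4 → A1, A2 applies, adding A1, A2
Closure: {A1, A2, A3, A4, A5}.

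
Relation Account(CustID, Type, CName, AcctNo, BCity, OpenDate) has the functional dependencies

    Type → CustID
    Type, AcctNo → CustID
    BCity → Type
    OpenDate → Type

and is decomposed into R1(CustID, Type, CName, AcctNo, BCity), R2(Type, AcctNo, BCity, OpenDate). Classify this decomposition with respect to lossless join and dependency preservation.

lossy but dependency-preserving

Lossless test: (Type, AcctNo, BCity)⁺ = {CustID, Type, AcctNo, BCity}, which is a superkey of neither fragment — lossy.
Dependency preservation: every FD's attributes lie within a single fragment, so each can be enforced locally — preserved.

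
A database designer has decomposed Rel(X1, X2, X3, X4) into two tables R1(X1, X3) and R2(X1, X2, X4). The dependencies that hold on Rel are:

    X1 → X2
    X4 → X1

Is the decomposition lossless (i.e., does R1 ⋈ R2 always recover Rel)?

Common attributes: R1 ∩ R2 = {X1}.
Closure of {X1}: X1 → X2 applies, adding X2. So (X1)⁺ = {X1, X2}.
The closure contains neither all of R1 = {X1, X3} nor all of R2 = {X1, X2, X4}, so the common attributes are not a superkey of either fragment. The join is lossy.

No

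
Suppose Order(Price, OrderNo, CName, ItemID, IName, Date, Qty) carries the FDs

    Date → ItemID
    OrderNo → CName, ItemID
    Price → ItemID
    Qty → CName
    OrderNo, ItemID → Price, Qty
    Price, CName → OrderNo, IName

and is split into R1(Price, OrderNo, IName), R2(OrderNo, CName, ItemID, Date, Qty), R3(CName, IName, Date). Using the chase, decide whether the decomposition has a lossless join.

Chase test. Columns are Price, OrderNo, CName, ItemID, IName, Date, Qty; row i has aⱼ where attribute j ∈ Ri, else bᵢⱼ.
Initial tableau (one row per fragment):
  row 1: a1 a2 b13 b14 a5 b16 b17
  row 2: b21 a2 a3 a4 b25 a6 a7
  row 3: b31 b32 a3 b34 a5 a6 b37
Rows 2 and 3 agree on Date; apply Date→ItemID and equate their ItemID entries.
Rows 1 and 2 agree on OrderNo; apply OrderNo→CName, ItemID and equate their CName, ItemID entries.
Rows 1 and 2 agree on OrderNo, ItemID; apply OrderNo, ItemID→Price, Qty and equate their Price, Qty entries.
Rows 1 and 2 agree on Price, CName; apply Price, CName→OrderNo, IName and equate their OrderNo, IName entries.
Row 2 is now all distinguished symbols — the join is lossless.

Yes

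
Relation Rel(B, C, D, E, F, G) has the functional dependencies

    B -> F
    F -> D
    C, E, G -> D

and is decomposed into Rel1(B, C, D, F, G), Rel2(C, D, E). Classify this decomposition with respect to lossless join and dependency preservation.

lossy and not dependency-preserving

Lossless test: (C, D)⁺ = {C, D}, which is a superkey of neither fragment — lossy.
Dependency preservation: the restricted closure of {C, E, G} across the fragments never reaches {D}, so C, E, G → D cannot be enforced without a join — not preserved.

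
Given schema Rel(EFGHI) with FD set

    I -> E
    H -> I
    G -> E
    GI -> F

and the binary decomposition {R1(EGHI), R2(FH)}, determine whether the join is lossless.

Common attributes: R1 ∩ R2 = {H}.
Closure of {H}: H → I applies, adding I; I → E applies, adding E. So (H)⁺ = {EHI}.
The closure contains neither all of R1 = {EGHI} nor all of R2 = {FH}, so the common attributes are not a superkey of either fragment. The join is lossy.

No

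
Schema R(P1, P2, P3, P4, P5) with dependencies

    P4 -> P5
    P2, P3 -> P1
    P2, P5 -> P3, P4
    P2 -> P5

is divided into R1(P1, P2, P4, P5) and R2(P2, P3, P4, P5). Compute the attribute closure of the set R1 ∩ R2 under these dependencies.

R1 ∩ R2 = {P2, P4, P5}.
P2, P5 → P3, P4 applies, adding P3
P2, P3 → P1 applies, adding P1
Closure: {P1, P2, P3, P4, P5}.

P1, P2, P3, P4, P5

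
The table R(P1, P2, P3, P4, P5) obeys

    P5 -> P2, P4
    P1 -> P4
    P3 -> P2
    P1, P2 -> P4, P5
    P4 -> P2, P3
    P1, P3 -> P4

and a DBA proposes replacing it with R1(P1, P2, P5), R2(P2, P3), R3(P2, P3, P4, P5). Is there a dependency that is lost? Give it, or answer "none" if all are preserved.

P5 → P2, P4 lies within R3.
P1 → P4: restricted closure across fragments reaches P4.
P3 → P2 lies within R2.
P1, P2 → P4, P5: restricted closure across fragments reaches P4, P5.
P4 → P2, P3 lies within R3.
P1, P3 → P4: restricted closure across fragments reaches P4.
Every dependency is enforceable on the fragments, so the decomposition is dependency-preserving.

none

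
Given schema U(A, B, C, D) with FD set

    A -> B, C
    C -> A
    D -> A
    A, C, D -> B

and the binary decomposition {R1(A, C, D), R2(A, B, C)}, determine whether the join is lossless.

Yes

Common attributes: R1 ∩ R2 = {A, C}.
Closure of {A, C}: A → B, C applies, adding B. So (A, C)⁺ = {A, B, C}.
This closure contains every attribute of R2, so R1 ∩ R2 → R2. The join is lossless.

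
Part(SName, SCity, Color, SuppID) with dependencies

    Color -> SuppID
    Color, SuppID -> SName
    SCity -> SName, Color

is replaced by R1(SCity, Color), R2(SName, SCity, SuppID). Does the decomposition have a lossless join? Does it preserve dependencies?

lossless but not dependency-preserving

Lossless test: (SCity)⁺ = {SName, SCity, Color, SuppID}, which contains all of one fragment — lossless.
Dependency preservation: the restricted closure of {Color} across the fragments never reaches {SuppID}, so Color → SuppID cannot be enforced without a join — not preserved.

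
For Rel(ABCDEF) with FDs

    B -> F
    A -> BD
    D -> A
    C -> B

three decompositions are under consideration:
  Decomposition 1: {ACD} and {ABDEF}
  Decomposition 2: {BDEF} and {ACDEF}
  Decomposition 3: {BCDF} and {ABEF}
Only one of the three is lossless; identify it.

Decomposition 2

Decomposition 1: common = {AD}, closure = {ABDF} → lossy.
Decomposition 2: common = {DEF}, closure = {ABDEF} → lossless.
Decomposition 3: common = {BF}, closure = {BF} → lossy.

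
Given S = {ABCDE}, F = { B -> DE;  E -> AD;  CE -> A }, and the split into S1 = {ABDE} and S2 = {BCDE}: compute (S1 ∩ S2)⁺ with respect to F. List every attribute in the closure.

ABDE

S1 ∩ S2 = {BDE}.
E → AD applies, adding A
Closure: {ABDE}.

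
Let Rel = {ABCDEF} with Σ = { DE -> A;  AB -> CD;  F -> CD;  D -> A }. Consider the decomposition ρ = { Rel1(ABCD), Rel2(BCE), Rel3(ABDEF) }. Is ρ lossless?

Chase test. Columns are ABCDEF; row i has aⱼ where attribute j ∈ Reli, else bᵢⱼ.
Initial tableau (one row per fragment):
  row 1: a1 a2 a3 a4 b15 b16
  row 2: b21 a2 a3 b24 a5 b26
  row 3: a1 a2 b33 a4 a5 a6
Rows 1 and 3 agree on AB; apply AB→CD and equate their CD entries.
Row 3 is now all distinguished symbols — the join is lossless.

Yes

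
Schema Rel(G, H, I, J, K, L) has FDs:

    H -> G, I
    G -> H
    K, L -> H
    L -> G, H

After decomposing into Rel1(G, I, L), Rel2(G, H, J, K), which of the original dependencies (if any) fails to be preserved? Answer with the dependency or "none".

H → G, I: restricted closure across fragments reaches G, I.
G → H lies within Rel2.
K, L → H: restricted closure across fragments reaches H.
L → G, H: restricted closure across fragments reaches G, H.
Every dependency is enforceable on the fragments, so the decomposition is dependency-preserving.

none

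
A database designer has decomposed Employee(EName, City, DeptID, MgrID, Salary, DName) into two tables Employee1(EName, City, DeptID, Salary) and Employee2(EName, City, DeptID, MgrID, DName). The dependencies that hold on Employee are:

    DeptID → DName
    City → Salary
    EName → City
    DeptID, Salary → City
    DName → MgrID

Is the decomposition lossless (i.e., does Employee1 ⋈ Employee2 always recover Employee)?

Common attributes: Employee1 ∩ Employee2 = {EName, City, DeptID}.
Closure of {EName, City, DeptID}: DeptID → DName applies, adding DName; City → Salary applies, adding Salary; DName → MgrID applies, adding MgrID. So (EName, City, DeptID)⁺ = {EName, City, DeptID, MgrID, Salary, DName}.
This closure contains every attribute of Employee1, so Employee1 ∩ Employee2 → Employee1. The join is lossless.

Yes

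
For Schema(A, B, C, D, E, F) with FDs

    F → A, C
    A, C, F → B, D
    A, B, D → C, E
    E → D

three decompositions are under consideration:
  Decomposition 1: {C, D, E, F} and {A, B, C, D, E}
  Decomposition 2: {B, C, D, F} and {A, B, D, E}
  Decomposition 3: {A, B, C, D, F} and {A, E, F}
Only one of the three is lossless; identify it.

Decomposition 1: common = {C, D, E}, closure = {C, D, E} → lossy.
Decomposition 2: common = {B, D}, closure = {B, D} → lossy.
Decomposition 3: common = {A, F}, closure = {A, B, C, D, E, F} → lossless.

Decomposition 3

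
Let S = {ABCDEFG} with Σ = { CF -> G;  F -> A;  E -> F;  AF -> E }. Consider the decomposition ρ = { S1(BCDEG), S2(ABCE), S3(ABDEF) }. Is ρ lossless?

Chase test. Columns are ABCDEFG; row i has aⱼ where attribute j ∈ Si, else bᵢⱼ.
Initial tableau (one row per fragment):
  row 1: b11 a2 a3 a4 a5 b16 a7
  row 2: a1 a2 a3 b24 a5 b26 b27
  row 3: a1 a2 b33 a4 a5 a6 b37
Rows 1 and 2 agree on E; apply E→F and equate their F entries.
Rows 1 and 3 agree on E; apply E→F and equate their F entries.
Rows 1 and 2 agree on CF; apply CF→G and equate their G entries.
Rows 1 and 2 agree on F; apply F→A and equate their A entries.
Row 1 is now all distinguished symbols — the join is lossless.

Yes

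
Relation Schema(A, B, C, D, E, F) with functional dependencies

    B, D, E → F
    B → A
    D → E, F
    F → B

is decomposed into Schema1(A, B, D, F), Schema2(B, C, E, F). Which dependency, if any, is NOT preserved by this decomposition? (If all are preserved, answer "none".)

Check D → E, F: no single fragment contains all of {D, E, F}, and the restricted closure of {D} across the fragments never reaches {E, F}.
B, D, E → F is preserved.
B → A is preserved.
F → B is preserved.

D → E, F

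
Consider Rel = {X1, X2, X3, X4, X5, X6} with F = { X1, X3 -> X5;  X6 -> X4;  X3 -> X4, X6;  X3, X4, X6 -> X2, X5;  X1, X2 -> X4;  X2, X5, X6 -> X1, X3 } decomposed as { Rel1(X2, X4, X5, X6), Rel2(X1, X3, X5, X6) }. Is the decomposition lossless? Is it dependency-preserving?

lossy and not dependency-preserving

Lossless test: (X5, X6)⁺ = {X4, X5, X6}, which is a superkey of neither fragment — lossy.
Dependency preservation: the restricted closure of {X3, X4, X6} across the fragments never reaches {X2, X5}, so X3, X4, X6 → X2, X5 cannot be enforced without a join — not preserved.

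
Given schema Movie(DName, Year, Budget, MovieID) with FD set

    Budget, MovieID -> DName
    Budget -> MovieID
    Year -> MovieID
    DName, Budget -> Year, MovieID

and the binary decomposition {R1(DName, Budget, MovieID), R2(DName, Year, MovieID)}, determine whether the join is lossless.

Common attributes: R1 ∩ R2 = {DName, MovieID}.
No dependency enlarges {DName, MovieID}, so (DName, MovieID)⁺ = {DName, MovieID}.
The closure contains neither all of R1 = {DName, Budget, MovieID} nor all of R2 = {DName, Year, MovieID}, so the common attributes are not a superkey of either fragment. The join is lossy.

No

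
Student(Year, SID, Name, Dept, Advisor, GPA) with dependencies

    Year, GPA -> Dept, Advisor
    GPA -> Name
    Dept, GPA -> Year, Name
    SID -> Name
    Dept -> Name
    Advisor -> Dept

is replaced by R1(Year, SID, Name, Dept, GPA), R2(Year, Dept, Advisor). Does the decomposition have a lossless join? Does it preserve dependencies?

lossy and not dependency-preserving

Lossless test: (Year, Dept)⁺ = {Year, Name, Dept}, which is a superkey of neither fragment — lossy.
Dependency preservation: the restricted closure of {Year, GPA} across the fragments never reaches {Dept, Advisor}, so Year, GPA → Dept, Advisor cannot be enforced without a join — not preserved.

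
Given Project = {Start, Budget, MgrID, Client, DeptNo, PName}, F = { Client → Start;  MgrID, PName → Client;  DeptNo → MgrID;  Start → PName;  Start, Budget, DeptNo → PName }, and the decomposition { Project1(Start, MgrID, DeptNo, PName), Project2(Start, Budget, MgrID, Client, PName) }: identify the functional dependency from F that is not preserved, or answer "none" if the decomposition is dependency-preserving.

none

Client → Start lies within Project2.
MgrID, PName → Client lies within Project2.
DeptNo → MgrID lies within Project1.
Start → PName lies within Project1.
Start, Budget, DeptNo → PName: restricted closure across fragments reaches PName.
Every dependency is enforceable on the fragments, so the decomposition is dependency-preserving.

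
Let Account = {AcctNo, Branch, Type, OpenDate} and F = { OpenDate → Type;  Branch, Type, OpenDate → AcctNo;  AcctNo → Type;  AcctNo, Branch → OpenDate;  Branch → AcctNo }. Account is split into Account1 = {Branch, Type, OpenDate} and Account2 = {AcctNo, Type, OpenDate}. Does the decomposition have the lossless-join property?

Common attributes: Account1 ∩ Account2 = {Type, OpenDate}.
No dependency enlarges {Type, OpenDate}, so (Type, OpenDate)⁺ = {Type, OpenDate}.
The closure contains neither all of Account1 = {Branch, Type, OpenDate} nor all of Account2 = {AcctNo, Type, OpenDate}, so the common attributes are not a superkey of either fragment. The join is lossy.

No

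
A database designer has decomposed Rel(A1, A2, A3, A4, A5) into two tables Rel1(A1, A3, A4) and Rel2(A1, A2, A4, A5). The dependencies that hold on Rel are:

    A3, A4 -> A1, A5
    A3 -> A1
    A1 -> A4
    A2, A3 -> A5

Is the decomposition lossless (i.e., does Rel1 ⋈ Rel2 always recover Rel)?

Common attributes: Rel1 ∩ Rel2 = {A1, A4}.
No dependency enlarges {A1, A4}, so (A1, A4)⁺ = {A1, A4}.
The closure contains neither all of Rel1 = {A1, A3, A4} nor all of Rel2 = {A1, A2, A4, A5}, so the common attributes are not a superkey of either fragment. The join is lossy.

No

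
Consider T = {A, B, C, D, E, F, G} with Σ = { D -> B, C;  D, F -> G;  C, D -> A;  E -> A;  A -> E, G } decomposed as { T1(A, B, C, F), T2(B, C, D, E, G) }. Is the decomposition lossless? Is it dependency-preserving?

Lossless test: (B, C)⁺ = {B, C}, which is a superkey of neither fragment — lossy.
Dependency preservation: the restricted closure of {C, D} across the fragments never reaches {A}, so C, D → A cannot be enforced without a join — not preserved.

lossy and not dependency-preserving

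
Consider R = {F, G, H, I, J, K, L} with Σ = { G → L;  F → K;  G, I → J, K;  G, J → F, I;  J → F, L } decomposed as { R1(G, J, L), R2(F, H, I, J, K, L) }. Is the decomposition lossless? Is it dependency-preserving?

lossy and not dependency-preserving

Lossless test: (J, L)⁺ = {F, J, K, L}, which is a superkey of neither fragment — lossy.
Dependency preservation: the restricted closure of {G, I} across the fragments never reaches {J, K}, so G, I → J, K cannot be enforced without a join — not preserved.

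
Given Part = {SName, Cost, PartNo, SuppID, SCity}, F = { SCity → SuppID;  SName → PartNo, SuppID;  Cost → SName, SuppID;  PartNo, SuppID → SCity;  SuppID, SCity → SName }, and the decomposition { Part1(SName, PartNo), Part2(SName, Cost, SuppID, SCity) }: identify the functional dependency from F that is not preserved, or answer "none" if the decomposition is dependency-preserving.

PartNo, SuppID → SCity

Check PartNo, SuppID → SCity: no single fragment contains all of {PartNo, SuppID, SCity}, and the restricted closure of {PartNo, SuppID} across the fragments never reaches {SCity}.
SCity → SuppID is preserved.
SName → PartNo, SuppID is preserved.
Cost → SName, SuppID is preserved.
SuppID, SCity → SName is preserved.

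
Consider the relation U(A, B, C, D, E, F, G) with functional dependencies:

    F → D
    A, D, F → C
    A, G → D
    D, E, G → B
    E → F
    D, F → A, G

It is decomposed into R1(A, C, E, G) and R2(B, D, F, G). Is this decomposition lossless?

Common attributes: R1 ∩ R2 = {G}.
No dependency enlarges {G}, so (G)⁺ = {G}.
The closure contains neither all of R1 = {A, C, E, G} nor all of R2 = {B, D, F, G}, so the common attributes are not a superkey of either fragment. The join is lossy.

No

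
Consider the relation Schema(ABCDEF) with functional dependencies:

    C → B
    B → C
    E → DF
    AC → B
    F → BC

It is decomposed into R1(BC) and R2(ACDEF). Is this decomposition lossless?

Yes

Common attributes: R1 ∩ R2 = {C}.
Closure of {C}: C → B applies, adding B. So (C)⁺ = {BC}.
This closure contains every attribute of R1, so R1 ∩ R2 → R1. The join is lossless.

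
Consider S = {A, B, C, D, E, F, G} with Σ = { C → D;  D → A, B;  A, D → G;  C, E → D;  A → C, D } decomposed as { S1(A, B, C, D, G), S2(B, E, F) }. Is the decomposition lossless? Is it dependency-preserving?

Lossless test: (B)⁺ = {B}, which is a superkey of neither fragment — lossy.
Dependency preservation: C, E → D is not contained in any single fragment, but the restricted closure of its left-hand side across the fragments still reaches the right-hand side; the remaining FDs each lie inside some fragment. All dependencies are preserved.

lossy but dependency-preserving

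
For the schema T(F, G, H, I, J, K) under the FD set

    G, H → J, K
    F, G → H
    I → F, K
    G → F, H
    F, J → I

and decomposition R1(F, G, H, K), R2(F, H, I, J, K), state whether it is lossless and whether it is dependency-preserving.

lossy and not dependency-preserving

Lossless test: (F, H, K)⁺ = {F, H, K}, which is a superkey of neither fragment — lossy.
Dependency preservation: the restricted closure of {G, H} across the fragments never reaches {J, K}, so G, H → J, K cannot be enforced without a join — not preserved.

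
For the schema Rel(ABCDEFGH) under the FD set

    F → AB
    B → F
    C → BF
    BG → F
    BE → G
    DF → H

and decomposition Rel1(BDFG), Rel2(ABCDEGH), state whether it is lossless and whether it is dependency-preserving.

Lossless test: (BDG)⁺ = {ABDFGH}, which contains all of one fragment — lossless.
Dependency preservation: F → AB; C → BF; DF → H are not contained in any single fragment, but the restricted closure of each left-hand side across the fragments still reaches the right-hand side; the remaining FDs each lie inside some fragment. All dependencies are preserved.

lossless and dependency-preserving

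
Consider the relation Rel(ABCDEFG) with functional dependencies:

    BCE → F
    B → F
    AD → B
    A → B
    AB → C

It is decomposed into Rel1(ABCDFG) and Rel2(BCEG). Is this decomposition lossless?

No

Common attributes: Rel1 ∩ Rel2 = {BCG}.
Closure of {BCG}: B → F applies, adding F. So (BCG)⁺ = {BCFG}.
The closure contains neither all of Rel1 = {ABCDFG} nor all of Rel2 = {BCEG}, so the common attributes are not a superkey of either fragment. The join is lossy.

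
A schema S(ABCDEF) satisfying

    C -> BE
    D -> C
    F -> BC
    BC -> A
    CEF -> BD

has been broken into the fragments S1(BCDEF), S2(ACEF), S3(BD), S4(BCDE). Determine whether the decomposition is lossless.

Chase test. Columns are ABCDEF; row i has aⱼ where attribute j ∈ Si, else bᵢⱼ.
Initial tableau (one row per fragment):
  row 1: b11 a2 a3 a4 a5 a6
  row 2: a1 b22 a3 b24 a5 a6
  row 3: b31 a2 b33 a4 b35 b36
  row 4: b41 a2 a3 a4 a5 b46
Rows 1 and 2 agree on C; apply C→BE and equate their BE entries.
Rows 1 and 3 agree on D; apply D→C and equate their C entries.
Rows 1 and 2 agree on BC; apply BC→A and equate their A entries.
Rows 1 and 3 agree on BC; apply BC→A and equate their A entries.
Rows 1 and 4 agree on BC; apply BC→A and equate their A entries.
Rows 1 and 2 agree on CEF; apply CEF→BD and equate their BD entries.
Rows 1 and 3 agree on C; apply C→BE and equate their BE entries.
Row 1 is now all distinguished symbols — the join is lossless.

Yes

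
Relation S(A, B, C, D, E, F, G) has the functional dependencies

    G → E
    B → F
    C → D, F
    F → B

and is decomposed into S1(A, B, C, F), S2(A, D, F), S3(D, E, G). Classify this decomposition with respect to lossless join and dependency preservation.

lossy and not dependency-preserving

Lossless test (chase): Rows 1 and 2 agree on F; apply F→B and equate their B entries. No row becomes fully distinguished — the join is lossy.
Dependency preservation: the restricted closure of {C} across the fragments never reaches {D, F}, so C → D, F cannot be enforced without a join — not preserved.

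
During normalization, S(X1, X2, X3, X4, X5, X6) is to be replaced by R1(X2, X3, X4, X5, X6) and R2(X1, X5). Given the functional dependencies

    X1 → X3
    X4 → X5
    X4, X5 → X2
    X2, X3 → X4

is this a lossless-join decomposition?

Common attributes: R1 ∩ R2 = {X5}.
No dependency enlarges {X5}, so (X5)⁺ = {X5}.
The closure contains neither all of R1 = {X2, X3, X4, X5, X6} nor all of R2 = {X1, X5}, so the common attributes are not a superkey of either fragment. The join is lossy.

No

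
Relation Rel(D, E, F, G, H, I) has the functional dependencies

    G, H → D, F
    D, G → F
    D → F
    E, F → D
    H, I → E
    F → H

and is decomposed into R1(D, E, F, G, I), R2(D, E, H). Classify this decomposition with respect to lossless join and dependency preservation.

lossless but not dependency-preserving

Lossless test: (D, E)⁺ = {D, E, F, H}, which contains all of one fragment — lossless.
Dependency preservation: the restricted closure of {G, H} across the fragments never reaches {D, F}, so G, H → D, F cannot be enforced without a join — not preserved.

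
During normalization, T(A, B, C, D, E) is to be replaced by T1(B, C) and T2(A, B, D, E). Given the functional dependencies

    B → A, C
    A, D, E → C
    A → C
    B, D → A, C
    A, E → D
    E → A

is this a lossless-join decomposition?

Yes

Common attributes: T1 ∩ T2 = {B}.
Closure of {B}: B → A, C applies, adding A, C. So (B)⁺ = {A, B, C}.
This closure contains every attribute of T1, so T1 ∩ T2 → T1. The join is lossless.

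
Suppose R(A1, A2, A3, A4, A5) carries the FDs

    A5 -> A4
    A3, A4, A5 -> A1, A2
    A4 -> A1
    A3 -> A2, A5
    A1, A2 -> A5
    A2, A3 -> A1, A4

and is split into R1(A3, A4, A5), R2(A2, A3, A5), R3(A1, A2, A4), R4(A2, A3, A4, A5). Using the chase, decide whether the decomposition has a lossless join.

Yes

Chase test. Columns are A1, A2, A3, A4, A5; row i has aⱼ where attribute j ∈ Ri, else bᵢⱼ.
Initial tableau (one row per fragment):
  row 1: b11 b12 a3 a4 a5
  row 2: b21 a2 a3 b24 a5
  row 3: a1 a2 b33 a4 b35
  row 4: b41 a2 a3 a4 a5
Rows 1 and 2 agree on A5; apply A5→A4 and equate their A4 entries.
Rows 1 and 2 agree on A3, A4, A5; apply A3, A4, A5→A1, A2 and equate their A1, A2 entries.
Rows 1 and 4 agree on A3, A4, A5; apply A3, A4, A5→A1, A2 and equate their A1, A2 entries.
Rows 1 and 3 agree on A4; apply A4→A1 and equate their A1 entries.
Rows 1 and 3 agree on A1, A2; apply A1, A2→A5 and equate their A5 entries.
Row 1 is now all distinguished symbols — the join is lossless.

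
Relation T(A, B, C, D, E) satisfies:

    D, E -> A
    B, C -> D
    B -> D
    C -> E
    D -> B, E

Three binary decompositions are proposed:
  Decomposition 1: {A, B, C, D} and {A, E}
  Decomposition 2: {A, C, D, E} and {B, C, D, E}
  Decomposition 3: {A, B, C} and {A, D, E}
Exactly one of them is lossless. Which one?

Decomposition 1: common = {A}, closure = {A} → lossy.
Decomposition 2: common = {C, D, E}, closure = {A, B, C, D, E} → lossless.
Decomposition 3: common = {A}, closure = {A} → lossy.

Decomposition 2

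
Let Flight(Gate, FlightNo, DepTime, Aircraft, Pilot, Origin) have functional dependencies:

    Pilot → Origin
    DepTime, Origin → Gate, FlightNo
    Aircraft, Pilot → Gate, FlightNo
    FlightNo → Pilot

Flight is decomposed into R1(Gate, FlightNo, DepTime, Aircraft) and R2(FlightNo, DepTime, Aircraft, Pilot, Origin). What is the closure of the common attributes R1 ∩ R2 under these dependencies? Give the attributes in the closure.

R1 ∩ R2 = {FlightNo, DepTime, Aircraft}.
FlightNo → Pilot applies, adding Pilot
Pilot → Origin applies, adding Origin
DepTime, Origin → Gate, FlightNo applies, adding Gate
Closure: {Gate, FlightNo, DepTime, Aircraft, Pilot, Origin}.

Gate, FlightNo, DepTime, Aircraft, Pilot, Origin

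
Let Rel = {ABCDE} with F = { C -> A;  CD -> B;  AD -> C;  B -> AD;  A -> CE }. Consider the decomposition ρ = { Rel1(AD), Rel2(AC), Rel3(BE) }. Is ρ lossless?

No

Chase test. Columns are ABCDE; row i has aⱼ where attribute j ∈ Reli, else bᵢⱼ.
Initial tableau (one row per fragment):
  row 1: a1 b12 b13 a4 b15
  row 2: a1 b22 a3 b24 b25
  row 3: b31 a2 b33 b34 a5
Rows 1 and 2 agree on A; apply A→CE and equate their CE entries.
No row becomes fully distinguished — the join is lossy.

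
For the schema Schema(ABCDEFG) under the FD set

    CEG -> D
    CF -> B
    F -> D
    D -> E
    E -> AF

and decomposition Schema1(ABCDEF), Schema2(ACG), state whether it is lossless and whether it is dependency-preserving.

Lossless test: (AC)⁺ = {AC}, which is a superkey of neither fragment — lossy.
Dependency preservation: CEG → D is not contained in any single fragment, but the restricted closure of its left-hand side across the fragments still reaches the right-hand side; the remaining FDs each lie inside some fragment. All dependencies are preserved.

lossy but dependency-preserving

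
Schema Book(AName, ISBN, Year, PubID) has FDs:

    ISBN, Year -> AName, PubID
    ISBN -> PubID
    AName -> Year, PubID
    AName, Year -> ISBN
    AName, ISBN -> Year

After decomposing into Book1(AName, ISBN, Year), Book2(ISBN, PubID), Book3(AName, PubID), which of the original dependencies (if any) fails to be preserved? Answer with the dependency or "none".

ISBN, Year → AName, PubID: restricted closure across fragments reaches AName, PubID.
ISBN → PubID lies within Book2.
AName → Year, PubID: restricted closure across fragments reaches Year, PubID.
AName, Year → ISBN lies within Book1.
AName, ISBN → Year lies within Book1.
Every dependency is enforceable on the fragments, so the decomposition is dependency-preserving.

none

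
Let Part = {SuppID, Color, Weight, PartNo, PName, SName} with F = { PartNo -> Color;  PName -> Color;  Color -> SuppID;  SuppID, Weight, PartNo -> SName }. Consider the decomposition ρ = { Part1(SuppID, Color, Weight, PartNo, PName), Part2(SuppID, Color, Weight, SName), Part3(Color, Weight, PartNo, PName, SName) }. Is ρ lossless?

Chase test. Columns are SuppID, Color, Weight, PartNo, PName, SName; row i has aⱼ where attribute j ∈ Parti, else bᵢⱼ.
Initial tableau (one row per fragment):
  row 1: a1 a2 a3 a4 a5 b16
  row 2: a1 a2 a3 b24 b25 a6
  row 3: b31 a2 a3 a4 a5 a6
Rows 1 and 3 agree on Color; apply Color→SuppID and equate their SuppID entries.
Rows 1 and 3 agree on SuppID, Weight, PartNo; apply SuppID, Weight, PartNo→SName and equate their SName entries.
Row 1 is now all distinguished symbols — the join is lossless.

Yes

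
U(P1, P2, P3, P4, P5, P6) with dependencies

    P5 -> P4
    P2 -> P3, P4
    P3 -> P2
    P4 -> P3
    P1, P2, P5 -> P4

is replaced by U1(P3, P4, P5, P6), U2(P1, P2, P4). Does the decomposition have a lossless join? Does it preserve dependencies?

lossy but dependency-preserving

Lossless test: (P4)⁺ = {P2, P3, P4}, which is a superkey of neither fragment — lossy.
Dependency preservation: P2 → P3, P4; P3 → P2; P1, P2, P5 → P4 are not contained in any single fragment, but the restricted closure of each left-hand side across the fragments still reaches the right-hand side; the remaining FDs each lie inside some fragment. All dependencies are preserved.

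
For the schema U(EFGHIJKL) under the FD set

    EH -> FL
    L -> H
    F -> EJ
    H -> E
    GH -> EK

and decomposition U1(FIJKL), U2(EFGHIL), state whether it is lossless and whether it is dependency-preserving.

Lossless test: (FIL)⁺ = {EFHIJL}, which is a superkey of neither fragment — lossy.
Dependency preservation: the restricted closure of {GH} across the fragments never reaches {EK}, so GH → EK cannot be enforced without a join — not preserved.

lossy and not dependency-preserving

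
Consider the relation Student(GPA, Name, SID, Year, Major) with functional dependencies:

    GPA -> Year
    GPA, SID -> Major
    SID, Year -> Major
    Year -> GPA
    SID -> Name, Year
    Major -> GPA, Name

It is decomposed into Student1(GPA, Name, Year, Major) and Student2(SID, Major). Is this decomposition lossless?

Yes

Common attributes: Student1 ∩ Student2 = {Major}.
Closure of {Major}: Major → GPA, Name applies, adding GPA, Name; GPA → Year applies, adding Year. So (Major)⁺ = {GPA, Name, Year, Major}.
This closure contains every attribute of Student1, so Student1 ∩ Student2 → Student1. The join is lossless.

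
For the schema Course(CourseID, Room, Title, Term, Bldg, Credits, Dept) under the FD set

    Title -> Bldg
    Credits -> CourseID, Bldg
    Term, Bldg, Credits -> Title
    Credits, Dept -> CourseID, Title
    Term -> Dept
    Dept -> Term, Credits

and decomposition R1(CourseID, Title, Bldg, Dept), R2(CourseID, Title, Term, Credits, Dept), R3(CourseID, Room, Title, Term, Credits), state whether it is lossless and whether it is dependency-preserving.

lossless but not dependency-preserving

Lossless test (chase): Rows 1 and 2 agree on Title; apply Title→Bldg and equate their Bldg entries. Rows 1 and 3 agree on Title; apply Title→Bldg and equate their Bldg entries. Rows 2 and 3 agree on Term; apply Term→Dept and equate their Dept entries. Rows 1 and 2 agree on Dept; apply Dept→Term, Credits and equate their Term, Credits entries. Row 3 is now all distinguished symbols — the join is lossless.
Dependency preservation: the restricted closure of {Credits} across the fragments never reaches {CourseID, Bldg}, so Credits → CourseID, Bldg cannot be enforced without a join — not preserved.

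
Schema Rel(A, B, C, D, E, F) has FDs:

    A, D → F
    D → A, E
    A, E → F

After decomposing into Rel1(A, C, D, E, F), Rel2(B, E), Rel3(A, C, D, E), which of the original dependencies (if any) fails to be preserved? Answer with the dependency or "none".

none

A, D → F lies within Rel1.
D → A, E lies within Rel1.
A, E → F lies within Rel1.
Every dependency is enforceable on the fragments, so the decomposition is dependency-preserving.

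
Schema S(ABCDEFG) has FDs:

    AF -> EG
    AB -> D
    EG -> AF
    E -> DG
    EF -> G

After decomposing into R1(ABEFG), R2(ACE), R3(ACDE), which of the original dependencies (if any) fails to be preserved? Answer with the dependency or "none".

Check AB → D: no single fragment contains all of {ABD}, and the restricted closure of {AB} across the fragments never reaches {D}.
AF → EG is preserved.
EG → AF is preserved.
E → DG is preserved.
EF → G is preserved.

AB -> D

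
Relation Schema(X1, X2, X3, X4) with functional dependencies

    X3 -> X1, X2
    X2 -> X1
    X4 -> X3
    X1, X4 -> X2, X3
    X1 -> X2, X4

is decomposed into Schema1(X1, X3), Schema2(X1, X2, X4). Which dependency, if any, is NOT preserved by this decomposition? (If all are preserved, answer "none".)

X3 → X1, X2: restricted closure across fragments reaches X1, X2.
X2 → X1 lies within Schema2.
X4 → X3: restricted closure across fragments reaches X3.
X1, X4 → X2, X3: restricted closure across fragments reaches X2, X3.
X1 → X2, X4 lies within Schema2.
Every dependency is enforceable on the fragments, so the decomposition is dependency-preserving.

none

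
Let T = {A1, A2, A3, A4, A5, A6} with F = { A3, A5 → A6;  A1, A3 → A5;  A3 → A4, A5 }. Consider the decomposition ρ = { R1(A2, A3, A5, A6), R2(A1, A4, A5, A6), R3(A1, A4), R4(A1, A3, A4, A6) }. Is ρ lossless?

No

Chase test. Columns are A1, A2, A3, A4, A5, A6; row i has aⱼ where attribute j ∈ Ri, else bᵢⱼ.
Initial tableau (one row per fragment):
  row 1: b11 a2 a3 b14 a5 a6
  row 2: a1 b22 b23 a4 a5 a6
  row 3: a1 b32 b33 a4 b35 b36
  row 4: a1 b42 a3 a4 b45 a6
Rows 1 and 4 agree on A3; apply A3→A4, A5 and equate their A4, A5 entries.
No row becomes fully distinguished — the join is lossy.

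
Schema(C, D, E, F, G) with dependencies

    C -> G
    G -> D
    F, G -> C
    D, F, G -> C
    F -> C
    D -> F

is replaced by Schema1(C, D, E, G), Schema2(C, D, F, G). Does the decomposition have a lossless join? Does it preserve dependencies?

Lossless test: (C, D, G)⁺ = {C, D, F, G}, which contains all of one fragment — lossless.
Dependency preservation: every FD's attributes lie within a single fragment, so each can be enforced locally — preserved.

lossless and dependency-preserving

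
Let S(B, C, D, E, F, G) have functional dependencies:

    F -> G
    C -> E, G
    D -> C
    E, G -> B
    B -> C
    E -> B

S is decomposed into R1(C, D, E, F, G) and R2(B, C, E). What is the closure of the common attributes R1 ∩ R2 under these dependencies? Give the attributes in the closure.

B, C, E, G

R1 ∩ R2 = {C, E}.
C → E, G applies, adding G
E, G → B applies, adding B
Closure: {B, C, E, G}.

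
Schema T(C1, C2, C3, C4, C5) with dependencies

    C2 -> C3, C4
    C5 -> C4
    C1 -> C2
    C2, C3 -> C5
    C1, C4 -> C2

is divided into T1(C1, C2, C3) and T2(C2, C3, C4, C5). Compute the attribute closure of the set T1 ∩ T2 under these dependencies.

T1 ∩ T2 = {C2, C3}.
C2 → C3, C4 applies, adding C4
C2, C3 → C5 applies, adding C5
Closure: {C2, C3, C4, C5}.

C2, C3, C4, C5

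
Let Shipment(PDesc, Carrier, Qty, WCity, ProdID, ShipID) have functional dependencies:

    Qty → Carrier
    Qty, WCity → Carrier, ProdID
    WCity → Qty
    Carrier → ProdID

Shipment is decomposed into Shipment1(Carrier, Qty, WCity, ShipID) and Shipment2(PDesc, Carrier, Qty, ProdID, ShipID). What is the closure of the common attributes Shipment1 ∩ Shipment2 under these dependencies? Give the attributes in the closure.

Carrier, Qty, ProdID, ShipID

Shipment1 ∩ Shipment2 = {Carrier, Qty, ShipID}.
Carrier → ProdID applies, adding ProdID
Closure: {Carrier, Qty, ProdID, ShipID}.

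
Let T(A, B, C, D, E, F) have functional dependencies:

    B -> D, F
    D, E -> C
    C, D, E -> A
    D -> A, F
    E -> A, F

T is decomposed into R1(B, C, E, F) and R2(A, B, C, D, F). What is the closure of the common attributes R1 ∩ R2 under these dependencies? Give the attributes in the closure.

A, B, C, D, F

R1 ∩ R2 = {B, C, F}.
B → D, F applies, adding D
D → A, F applies, adding A
Closure: {A, B, C, D, F}.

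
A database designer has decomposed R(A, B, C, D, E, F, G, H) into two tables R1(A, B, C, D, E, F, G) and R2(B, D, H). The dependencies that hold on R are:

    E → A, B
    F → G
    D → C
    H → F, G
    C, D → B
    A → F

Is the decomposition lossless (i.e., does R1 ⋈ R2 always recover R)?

Common attributes: R1 ∩ R2 = {B, D}.
Closure of {B, D}: D → C applies, adding C. So (B, D)⁺ = {B, C, D}.
The closure contains neither all of R1 = {A, B, C, D, E, F, G} nor all of R2 = {B, D, H}, so the common attributes are not a superkey of either fragment. The join is lossy.

No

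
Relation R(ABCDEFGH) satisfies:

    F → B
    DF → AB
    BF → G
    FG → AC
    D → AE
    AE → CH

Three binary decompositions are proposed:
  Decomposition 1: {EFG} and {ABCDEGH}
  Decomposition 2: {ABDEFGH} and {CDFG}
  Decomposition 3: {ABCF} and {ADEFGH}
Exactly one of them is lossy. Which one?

Decomposition 1: common = {EG}, closure = {EG} → lossy.
Decomposition 2: common = {DFG}, closure = {ABCDEFGH} → lossless.
Decomposition 3: common = {AF}, closure = {ABCFG} → lossless.

Decomposition 1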